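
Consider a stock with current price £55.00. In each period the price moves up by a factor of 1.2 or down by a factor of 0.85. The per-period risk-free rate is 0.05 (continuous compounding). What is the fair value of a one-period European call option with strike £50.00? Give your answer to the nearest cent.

Risk-neutral probability p = (e^0.05 − 0.85)/(1.2 − 0.85) = 0.2013/0.3500 = 0.5751
Terminal stock prices: S_u = 66, S_d = 46.75
Terminal payoffs (S − K): max(16, 0) = 16, max(-3.25, 0) = 0
Node 0 (S = 55): V_0 = e^(−0.05)·[0.5751·16.0000 + 0.4249·0.0000] = 8.7522

£8.75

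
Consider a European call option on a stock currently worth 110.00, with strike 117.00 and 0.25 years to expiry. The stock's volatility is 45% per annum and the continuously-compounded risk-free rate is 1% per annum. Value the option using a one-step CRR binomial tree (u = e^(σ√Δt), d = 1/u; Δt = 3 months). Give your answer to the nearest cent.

9.31

CRR parameters: u = e^(σ√Δt) = e^(0.45·√0.25) = 1.2523, d = 1/u = 0.7985
Per-period rate: rΔt = 0.01·0.25 = 0.0025, so R = e^0.0025 = 1.0025
Risk-neutral probability p = (e^0.0025 − 0.7985)/(1.2523 − 0.7985) = 0.2040/0.4538 = 0.4495
Terminal stock prices: S_u = 137.8, S_d = 87.84
Terminal payoffs (S − K): max(20.76, 0) = 20.76, max(-29.16, 0) = 0
Node 0 (S = 110): V_0 = e^(−0.0025)·[0.4495·20.7555 + 0.5505·0.0000] = 9.3063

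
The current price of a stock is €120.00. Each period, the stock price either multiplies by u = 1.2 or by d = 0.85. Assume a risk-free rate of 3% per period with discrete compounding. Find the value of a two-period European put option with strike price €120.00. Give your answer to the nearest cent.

€7.41

Risk-neutral probability p = (1 + 0.03 − 0.85)/(1.2 − 0.85) = 0.1800/0.3500 = 0.5143
Terminal stock prices: S_uu = 172.8, S_ud = 122.4, S_dd = 86.7
Terminal payoffs (K − S): max(-52.8, 0) = 0, max(-2.4, 0) = 0, max(33.3, 0) = 33.3
Node u (S = 144): V_u = 1/1.03·[0.5143·0.0000 + 0.4857·0.0000] = 0.0000
Node d (S = 102): V_d = 1/1.03·[0.5143·0.0000 + 0.4857·33.3000] = 15.7032
Node 0 (S = 120): V_0 = 1/1.03·[0.5143·0.0000 + 0.4857·15.7032] = 7.4051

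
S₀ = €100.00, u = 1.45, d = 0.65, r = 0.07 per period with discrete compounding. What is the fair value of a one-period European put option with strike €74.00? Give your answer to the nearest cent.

€4.00

Risk-neutral probability p = (1 + 0.07 − 0.65)/(1.45 − 0.65) = 0.4200/0.8000 = 0.5250
Terminal stock prices: S_u = 145, S_d = 65
Terminal payoffs (K − S): max(-71, 0) = 0, max(9, 0) = 9
Node 0 (S = 100): V_0 = 1/1.07·[0.5250·0.0000 + 0.4750·9.0000] = 3.9953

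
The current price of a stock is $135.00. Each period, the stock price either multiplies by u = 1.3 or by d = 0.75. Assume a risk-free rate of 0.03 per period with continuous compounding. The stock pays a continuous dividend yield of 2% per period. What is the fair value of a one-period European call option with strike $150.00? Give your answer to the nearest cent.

Per-period risk-free factor R = e^0.03 = 1.0305; dividend-adjusted growth = e^(0.03−0.02) = 1.0101.
Risk-neutral probability p = (1.0101 − 0.75)/(1.3 − 0.75) = 0.2601/0.5500 = 0.4728
Terminal stock prices: S_u = 175.5, S_d = 101.2
Terminal payoffs (S − K): max(25.5, 0) = 25.5, max(-48.75, 0) = 0
Node 0 (S = 135): V_0 = e^(−0.03)·[0.4728·25.5000 + 0.5272·0.0000] = 11.7005

$11.70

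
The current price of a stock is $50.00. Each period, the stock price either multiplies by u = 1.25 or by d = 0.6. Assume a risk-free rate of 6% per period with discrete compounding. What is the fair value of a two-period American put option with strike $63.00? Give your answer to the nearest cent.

$13.79

Risk-neutral probability p = (1 + 0.06 − 0.6)/(1.25 − 0.6) = 0.4600/0.6500 = 0.7077
Terminal stock prices: S_uu = 78.12, S_ud = 37.5, S_dd = 18
Terminal payoffs (K − S): max(-15.12, 0) = 0, max(25.5, 0) = 25.5, max(45, 0) = 45
Node u (S = 62.5): continuation = 1/1.06·[0.7077·0.0000 + 0.2923·25.5000] = 7.0319; exercise value = 0.5000 ≤ continuation, so V_u = 7.0319
Node d (S = 30): continuation = 1/1.06·[0.7077·25.5000 + 0.2923·45.0000] = 29.4340; exercise value = 33.0000 > continuation, so V_d = 33.0000 (exercise)
Node 0 (S = 50): continuation = 1/1.06·[0.7077·7.0319 + 0.2923·33.0000] = 13.7949; exercise value = 13.0000 ≤ continuation, so V_0 = 13.7949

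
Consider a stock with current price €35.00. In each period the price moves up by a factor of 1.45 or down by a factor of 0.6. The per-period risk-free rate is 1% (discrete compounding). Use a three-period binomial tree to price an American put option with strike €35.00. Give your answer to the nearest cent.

Risk-neutral probability p = (1 + 0.01 − 0.6)/(1.45 − 0.6) = 0.4100/0.8500 = 0.4824
Terminal stock prices: S_uuu = 106.7, S_uud = 44.15, S_udd = 18.27, S_ddd = 7.56
Terminal payoffs (K − S): max(-71.7, 0) = 0, max(-9.153, 0) = 0, max(16.73, 0) = 16.73, max(27.44, 0) = 27.44
Node uu (S = 73.59): continuation = 1/1.01·[0.4824·0.0000 + 0.5176·0.0000] = 0.0000; exercise value = 0.0000 ≤ continuation, so V_uu = 0.0000
Node ud (S = 30.45): continuation = 1/1.01·[0.4824·0.0000 + 0.5176·16.7300] = 8.5745; exercise value = 4.5500 ≤ continuation, so V_ud = 8.5745
Node dd (S = 12.6): continuation = 1/1.01·[0.4824·16.7300 + 0.5176·27.4400] = 22.0535; exercise value = 22.4000 > continuation, so V_dd = 22.4000 (exercise)
Node u (S = 50.75): continuation = 1/1.01·[0.4824·0.0000 + 0.5176·8.5745] = 4.3946; exercise value = 0.0000 ≤ continuation, so V_u = 4.3946
Node d (S = 21): continuation = 1/1.01·[0.4824·8.5745 + 0.5176·22.4000] = 15.5755; exercise value = 14.0000 ≤ continuation, so V_d = 15.5755
Node 0 (S = 35): continuation = 1/1.01·[0.4824·4.3946 + 0.5176·15.5755] = 10.0815; exercise value = 0.0000 ≤ continuation, so V_0 = 10.0815

€10.08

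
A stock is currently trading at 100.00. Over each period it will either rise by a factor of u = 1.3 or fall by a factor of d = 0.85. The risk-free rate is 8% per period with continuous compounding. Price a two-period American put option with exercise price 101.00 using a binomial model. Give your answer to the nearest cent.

7.11

Risk-neutral probability p = (e^0.08 − 0.85)/(1.3 − 0.85) = 0.2333/0.4500 = 0.5184
Terminal stock prices: S_uu = 169, S_ud = 110.5, S_dd = 72.25
Terminal payoffs (K − S): max(-68, 0) = 0, max(-9.5, 0) = 0, max(28.75, 0) = 28.75
Node u (S = 130): continuation = e^(−0.08)·[0.5184·0.0000 + 0.4816·0.0000] = 0.0000; exercise value = 0.0000 ≤ continuation, so V_u = 0.0000
Node d (S = 85): continuation = e^(−0.08)·[0.5184·0.0000 + 0.4816·28.7500] = 12.7811; exercise value = 16.0000 > continuation, so V_d = 16.0000 (exercise)
Node 0 (S = 100): continuation = e^(−0.08)·[0.5184·0.0000 + 0.4816·16.0000] = 7.1129; exercise value = 1.0000 ≤ continuation, so V_0 = 7.1129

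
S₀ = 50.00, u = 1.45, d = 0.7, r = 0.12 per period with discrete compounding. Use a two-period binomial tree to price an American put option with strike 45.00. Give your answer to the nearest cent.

3.93

Risk-neutral probability p = (1 + 0.12 − 0.7)/(1.45 − 0.7) = 0.4200/0.7500 = 0.5600
Terminal stock prices: S_uu = 105.1, S_ud = 50.75, S_dd = 24.5
Terminal payoffs (K − S): max(-60.12, 0) = 0, max(-5.75, 0) = 0, max(20.5, 0) = 20.5
Node u (S = 72.5): continuation = 1/1.12·[0.5600·0.0000 + 0.4400·0.0000] = 0.0000; exercise value = 0.0000 ≤ continuation, so V_u = 0.0000
Node d (S = 35): continuation = 1/1.12·[0.5600·0.0000 + 0.4400·20.5000] = 8.0536; exercise value = 10.0000 > continuation, so V_d = 10.0000 (exercise)
Node 0 (S = 50): continuation = 1/1.12·[0.5600·0.0000 + 0.4400·10.0000] = 3.9286; exercise value = 0.0000 ≤ continuation, so V_0 = 3.9286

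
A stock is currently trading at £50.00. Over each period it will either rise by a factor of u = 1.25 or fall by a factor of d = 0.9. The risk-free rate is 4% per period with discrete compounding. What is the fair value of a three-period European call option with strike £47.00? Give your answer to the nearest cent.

Risk-neutral probability p = (1 + 0.04 − 0.9)/(1.25 − 0.9) = 0.1400/0.3500 = 0.4000
Terminal stock prices: S_uuu = 97.66, S_uud = 70.31, S_udd = 50.62, S_ddd = 36.45
Terminal payoffs (S − K): max(50.66, 0) = 50.66, max(23.31, 0) = 23.31, max(3.625, 0) = 3.625, max(-10.55, 0) = 0
Node uu (S = 78.12): V_uu = 1/1.04·[0.4000·50.6562 + 0.6000·23.3125] = 32.9327
Node ud (S = 56.25): V_ud = 1/1.04·[0.4000·23.3125 + 0.6000·3.6250] = 11.0577
Node dd (S = 40.5): V_dd = 1/1.04·[0.4000·3.6250 + 0.6000·0.0000] = 1.3942
Node u (S = 62.5): V_u = 1/1.04·[0.4000·32.9327 + 0.6000·11.0577] = 19.0459
Node d (S = 45): V_d = 1/1.04·[0.4000·11.0577 + 0.6000·1.3942] = 5.0573
Node 0 (S = 50): V_0 = 1/1.04·[0.4000·19.0459 + 0.6000·5.0573] = 10.2430

£10.24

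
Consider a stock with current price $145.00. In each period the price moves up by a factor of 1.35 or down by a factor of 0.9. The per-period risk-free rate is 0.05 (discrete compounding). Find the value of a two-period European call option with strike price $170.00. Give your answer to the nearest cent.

Risk-neutral probability p = (1 + 0.05 − 0.9)/(1.35 − 0.9) = 0.1500/0.4500 = 0.3333
Terminal stock prices: S_uu = 264.3, S_ud = 176.2, S_dd = 117.5
Terminal payoffs (S − K): max(94.26, 0) = 94.26, max(6.175, 0) = 6.175, max(-52.55, 0) = 0
Node u (S = 195.8): V_u = 1/1.05·[0.3333·94.2625 + 0.6667·6.1750] = 33.8452
Node d (S = 130.5): V_d = 1/1.05·[0.3333·6.1750 + 0.6667·0.0000] = 1.9603
Node 0 (S = 145): V_0 = 1/1.05·[0.3333·33.8452 + 0.6667·1.9603] = 11.9892

$11.99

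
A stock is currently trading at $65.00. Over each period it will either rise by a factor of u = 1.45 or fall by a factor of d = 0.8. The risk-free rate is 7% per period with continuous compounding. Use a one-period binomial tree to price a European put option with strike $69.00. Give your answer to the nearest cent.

$9.21

Risk-neutral probability p = (e^0.07 − 0.8)/(1.45 − 0.8) = 0.2725/0.6500 = 0.4192
Terminal stock prices: S_u = 94.25, S_d = 52
Terminal payoffs (K − S): max(-25.25, 0) = 0, max(17, 0) = 17
Node 0 (S = 65): V_0 = e^(−0.07)·[0.4192·0.0000 + 0.5808·17.0000] = 9.2054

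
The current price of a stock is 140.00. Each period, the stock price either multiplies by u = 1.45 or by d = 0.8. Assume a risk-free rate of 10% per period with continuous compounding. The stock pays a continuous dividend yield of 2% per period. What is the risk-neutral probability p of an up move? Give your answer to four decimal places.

p = 0.4358

Per-period risk-free factor R = e^0.1 = 1.1052; dividend-adjusted growth = e^(0.1−0.02) = 1.0833.
Risk-neutral probability p = (1.0833 − 0.8)/(1.45 − 0.8) = 0.2833/0.6500 = 0.4358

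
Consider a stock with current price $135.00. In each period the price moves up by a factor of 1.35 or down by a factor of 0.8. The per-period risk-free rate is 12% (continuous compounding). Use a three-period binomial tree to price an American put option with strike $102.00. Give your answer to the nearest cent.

Risk-neutral probability p = (e^0.12 − 0.8)/(1.35 − 0.8) = 0.3275/0.5500 = 0.5954
Terminal stock prices: S_uuu = 332.2, S_uud = 196.8, S_udd = 116.6, S_ddd = 69.12
Terminal payoffs (K − S): max(-230.2, 0) = 0, max(-94.83, 0) = 0, max(-14.64, 0) = 0, max(32.88, 0) = 32.88
Node uu (S = 246): continuation = e^(−0.12)·[0.5954·0.0000 + 0.4046·0.0000] = 0.0000; exercise value = 0.0000 ≤ continuation, so V_uu = 0.0000
Node ud (S = 145.8): continuation = e^(−0.12)·[0.5954·0.0000 + 0.4046·0.0000] = 0.0000; exercise value = 0.0000 ≤ continuation, so V_ud = 0.0000
Node dd (S = 86.4): continuation = e^(−0.12)·[0.5954·0.0000 + 0.4046·32.8800] = 11.7975; exercise value = 15.6000 > continuation, so V_dd = 15.6000 (exercise)
Node u (S = 182.2): continuation = e^(−0.12)·[0.5954·0.0000 + 0.4046·0.0000] = 0.0000; exercise value = 0.0000 ≤ continuation, so V_u = 0.0000
Node d (S = 108): continuation = e^(−0.12)·[0.5954·0.0000 + 0.4046·15.6000] = 5.5974; exercise value = 0.0000 ≤ continuation, so V_d = 5.5974
Node 0 (S = 135): continuation = e^(−0.12)·[0.5954·0.0000 + 0.4046·5.5974] = 2.0084; exercise value = 0.0000 ≤ continuation, so V_0 = 2.0084

$2.01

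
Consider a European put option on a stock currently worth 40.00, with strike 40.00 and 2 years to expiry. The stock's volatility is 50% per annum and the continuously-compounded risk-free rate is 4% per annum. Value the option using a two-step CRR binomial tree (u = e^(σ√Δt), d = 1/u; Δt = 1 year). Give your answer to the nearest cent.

7.94

CRR parameters: u = e^(σ√Δt) = e^(0.5·√1) = 1.6487, d = 1/u = 0.6065
Per-period rate: rΔt = 0.04·1 = 0.04, so R = e^0.04 = 1.0408
Risk-neutral probability p = (e^0.04 − 0.6065)/(1.6487 − 0.6065) = 0.4343/1.0422 = 0.4167
Terminal stock prices: S_uu = 108.7, S_ud = 40, S_dd = 14.72
Terminal payoffs (K − S): max(-68.73, 0) = 0, max(0, 0) = 0, max(25.28, 0) = 25.28
Node u (S = 65.95): V_u = e^(−0.04)·[0.4167·0.0000 + 0.5833·0.0000] = 0.0000
Node d (S = 24.26): V_d = e^(−0.04)·[0.4167·0.0000 + 0.5833·25.2848] = 14.1704
Node 0 (S = 40): V_0 = e^(−0.04)·[0.4167·0.0000 + 0.5833·14.1704] = 7.9415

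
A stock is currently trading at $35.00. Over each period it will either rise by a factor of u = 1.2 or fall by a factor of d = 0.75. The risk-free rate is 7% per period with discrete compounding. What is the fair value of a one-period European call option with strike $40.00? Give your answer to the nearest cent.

Risk-neutral probability p = (1 + 0.07 − 0.75)/(1.2 − 0.75) = 0.3200/0.4500 = 0.7111
Terminal stock prices: S_u = 42, S_d = 26.25
Terminal payoffs (S − K): max(2, 0) = 2, max(-13.75, 0) = 0
Node 0 (S = 35): V_0 = 1/1.07·[0.7111·2.0000 + 0.2889·0.0000] = 1.3292

$1.33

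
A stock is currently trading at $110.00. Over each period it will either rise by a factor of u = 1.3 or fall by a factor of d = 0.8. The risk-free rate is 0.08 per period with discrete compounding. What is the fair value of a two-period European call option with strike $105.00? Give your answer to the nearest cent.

Risk-neutral probability p = (1 + 0.08 − 0.8)/(1.3 − 0.8) = 0.2800/0.5000 = 0.5600
Terminal stock prices: S_uu = 185.9, S_ud = 114.4, S_dd = 70.4
Terminal payoffs (S − K): max(80.9, 0) = 80.9, max(9.4, 0) = 9.4, max(-34.6, 0) = 0
Node u (S = 143): V_u = 1/1.08·[0.5600·80.9000 + 0.4400·9.4000] = 45.7778
Node d (S = 88): V_d = 1/1.08·[0.5600·9.4000 + 0.4400·0.0000] = 4.8741
Node 0 (S = 110): V_0 = 1/1.08·[0.5600·45.7778 + 0.4400·4.8741] = 25.7224

$25.72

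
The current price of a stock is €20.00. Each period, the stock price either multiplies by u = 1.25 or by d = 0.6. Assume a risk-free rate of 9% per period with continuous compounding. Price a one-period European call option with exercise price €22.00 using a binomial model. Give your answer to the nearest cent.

Risk-neutral probability p = (e^0.09 − 0.6)/(1.25 − 0.6) = 0.4942/0.6500 = 0.7603
Terminal stock prices: S_u = 25, S_d = 12
Terminal payoffs (S − K): max(3, 0) = 3, max(-10, 0) = 0
Node 0 (S = 20): V_0 = e^(−0.09)·[0.7603·3.0000 + 0.2397·0.0000] = 2.0845

€2.08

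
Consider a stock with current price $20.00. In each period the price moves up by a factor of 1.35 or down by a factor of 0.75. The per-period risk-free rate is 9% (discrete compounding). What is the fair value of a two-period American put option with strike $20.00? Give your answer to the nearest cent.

Risk-neutral probability p = (1 + 0.09 − 0.75)/(1.35 − 0.75) = 0.3400/0.6000 = 0.5667
Terminal stock prices: S_uu = 36.45, S_ud = 20.25, S_dd = 11.25
Terminal payoffs (K − S): max(-16.45, 0) = 0, max(-0.25, 0) = 0, max(8.75, 0) = 8.75
Node u (S = 27): continuation = 1/1.09·[0.5667·0.0000 + 0.4333·0.0000] = 0.0000; exercise value = 0.0000 ≤ continuation, so V_u = 0.0000
Node d (S = 15): continuation = 1/1.09·[0.5667·0.0000 + 0.4333·8.7500] = 3.4786; exercise value = 5.0000 > continuation, so V_d = 5.0000 (exercise)
Node 0 (S = 20): continuation = 1/1.09·[0.5667·0.0000 + 0.4333·5.0000] = 1.9878; exercise value = 0.0000 ≤ continuation, so V_0 = 1.9878

$1.99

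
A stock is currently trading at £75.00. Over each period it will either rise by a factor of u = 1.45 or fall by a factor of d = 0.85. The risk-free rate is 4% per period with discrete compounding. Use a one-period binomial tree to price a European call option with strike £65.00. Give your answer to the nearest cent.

£13.32

Risk-neutral probability p = (1 + 0.04 − 0.85)/(1.45 − 0.85) = 0.1900/0.6000 = 0.3167
Terminal stock prices: S_u = 108.8, S_d = 63.75
Terminal payoffs (S − K): max(43.75, 0) = 43.75, max(-1.25, 0) = 0
Node 0 (S = 75): V_0 = 1/1.04·[0.3167·43.7500 + 0.6833·0.0000] = 13.3213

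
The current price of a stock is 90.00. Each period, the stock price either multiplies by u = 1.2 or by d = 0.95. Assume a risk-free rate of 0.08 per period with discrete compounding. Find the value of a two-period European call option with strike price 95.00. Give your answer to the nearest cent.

Risk-neutral probability p = (1 + 0.08 − 0.95)/(1.2 − 0.95) = 0.1300/0.2500 = 0.5200
Terminal stock prices: S_uu = 129.6, S_ud = 102.6, S_dd = 81.22
Terminal payoffs (S − K): max(34.6, 0) = 34.6, max(7.6, 0) = 7.6, max(-13.78, 0) = 0
Node u (S = 108): V_u = 1/1.08·[0.5200·34.6000 + 0.4800·7.6000] = 20.0370
Node d (S = 85.5): V_d = 1/1.08·[0.5200·7.6000 + 0.4800·0.0000] = 3.6593
Node 0 (S = 90): V_0 = 1/1.08·[0.5200·20.0370 + 0.4800·3.6593] = 11.2738

11.27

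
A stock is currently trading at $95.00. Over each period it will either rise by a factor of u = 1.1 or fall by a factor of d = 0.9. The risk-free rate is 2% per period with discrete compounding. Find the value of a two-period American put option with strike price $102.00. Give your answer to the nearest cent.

Risk-neutral probability p = (1 + 0.02 − 0.9)/(1.1 − 0.9) = 0.1200/0.2000 = 0.6000
Terminal stock prices: S_uu = 115, S_ud = 94.05, S_dd = 76.95
Terminal payoffs (K − S): max(-12.95, 0) = 0, max(7.95, 0) = 7.95, max(25.05, 0) = 25.05
Node u (S = 104.5): continuation = 1/1.02·[0.6000·0.0000 + 0.4000·7.9500] = 3.1176; exercise value = 0.0000 ≤ continuation, so V_u = 3.1176
Node d (S = 85.5): continuation = 1/1.02·[0.6000·7.9500 + 0.4000·25.0500] = 14.5000; exercise value = 16.5000 > continuation, so V_d = 16.5000 (exercise)
Node 0 (S = 95): continuation = 1/1.02·[0.6000·3.1176 + 0.4000·16.5000] = 8.3045; exercise value = 7.0000 ≤ continuation, so V_0 = 8.3045

$8.30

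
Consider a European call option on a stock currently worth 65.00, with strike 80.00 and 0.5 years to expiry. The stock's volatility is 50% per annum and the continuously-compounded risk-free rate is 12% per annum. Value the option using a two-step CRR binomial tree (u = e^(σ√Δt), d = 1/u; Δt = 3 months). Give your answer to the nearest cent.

CRR parameters: u = e^(σ√Δt) = e^(0.5·√0.25) = 1.2840, d = 1/u = 0.7788
Per-period rate: rΔt = 0.12·0.25 = 0.03, so R = e^0.03 = 1.0305
Risk-neutral probability p = (e^0.03 − 0.7788)/(1.2840 − 0.7788) = 0.2517/0.5052 = 0.4981
Terminal stock prices: S_uu = 107.2, S_ud = 65, S_dd = 39.42
Terminal payoffs (S − K): max(27.17, 0) = 27.17, max(-15, 0) = 0, max(-40.58, 0) = 0
Node u (S = 83.46): V_u = e^(−0.03)·[0.4981·27.1669 + 0.5019·0.0000] = 13.1320
Node d (S = 50.62): V_d = e^(−0.03)·[0.4981·0.0000 + 0.5019·0.0000] = 0.0000
Node 0 (S = 65): V_0 = e^(−0.03)·[0.4981·13.1320 + 0.5019·0.0000] = 6.3478

6.35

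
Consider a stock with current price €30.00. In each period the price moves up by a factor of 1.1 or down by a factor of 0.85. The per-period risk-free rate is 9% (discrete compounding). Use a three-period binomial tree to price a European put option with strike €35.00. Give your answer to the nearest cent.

€0.39

Risk-neutral probability p = (1 + 0.09 − 0.85)/(1.1 − 0.85) = 0.2400/0.2500 = 0.9600
Terminal stock prices: S_uuu = 39.93, S_uud = 30.86, S_udd = 23.84, S_ddd = 18.42
Terminal payoffs (K − S): max(-4.93, 0) = 0, max(4.145, 0) = 4.145, max(11.16, 0) = 11.16, max(16.58, 0) = 16.58
Node uu (S = 36.3): V_uu = 1/1.09·[0.9600·0.0000 + 0.0400·4.1450] = 0.1521
Node ud (S = 28.05): V_ud = 1/1.09·[0.9600·4.1450 + 0.0400·11.1575] = 4.0601
Node dd (S = 21.67): V_dd = 1/1.09·[0.9600·11.1575 + 0.0400·16.5763] = 10.4351
Node u (S = 33): V_u = 1/1.09·[0.9600·0.1521 + 0.0400·4.0601] = 0.2830
Node d (S = 25.5): V_d = 1/1.09·[0.9600·4.0601 + 0.0400·10.4351] = 3.9588
Node 0 (S = 30): V_0 = 1/1.09·[0.9600·0.2830 + 0.0400·3.9588] = 0.3945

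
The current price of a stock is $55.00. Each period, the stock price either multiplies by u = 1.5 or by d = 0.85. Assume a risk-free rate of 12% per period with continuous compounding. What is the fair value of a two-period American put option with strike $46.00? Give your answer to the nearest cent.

$1.62

Risk-neutral probability p = (e^0.12 − 0.85)/(1.5 − 0.85) = 0.2775/0.6500 = 0.4269
Terminal stock prices: S_uu = 123.8, S_ud = 70.12, S_dd = 39.74
Terminal payoffs (K − S): max(-77.75, 0) = 0, max(-24.12, 0) = 0, max(6.263, 0) = 6.263
Node u (S = 82.5): continuation = e^(−0.12)·[0.4269·0.0000 + 0.5731·0.0000] = 0.0000; exercise value = 0.0000 ≤ continuation, so V_u = 0.0000
Node d (S = 46.75): continuation = e^(−0.12)·[0.4269·0.0000 + 0.5731·6.2625] = 3.1831; exercise value = 0.0000 ≤ continuation, so V_d = 3.1831
Node 0 (S = 55): continuation = e^(−0.12)·[0.4269·0.0000 + 0.5731·3.1831] = 1.6179; exercise value = 0.0000 ≤ continuation, so V_0 = 1.6179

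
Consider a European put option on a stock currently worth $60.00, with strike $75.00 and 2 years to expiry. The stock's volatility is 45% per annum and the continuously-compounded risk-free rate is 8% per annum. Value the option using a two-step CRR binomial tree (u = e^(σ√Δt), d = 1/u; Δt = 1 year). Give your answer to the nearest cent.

CRR parameters: u = e^(σ√Δt) = e^(0.45·√1) = 1.5683, d = 1/u = 0.6376
Per-period rate: rΔt = 0.08·1 = 0.08, so R = e^0.08 = 1.0833
Risk-neutral probability p = (e^0.08 − 0.6376)/(1.5683 − 0.6376) = 0.4457/0.9307 = 0.4789
Terminal stock prices: S_uu = 147.6, S_ud = 60, S_dd = 24.39
Terminal payoffs (K − S): max(-72.58, 0) = 0, max(15, 0) = 15, max(50.61, 0) = 50.61
Node u (S = 94.1): V_u = e^(−0.08)·[0.4789·0.0000 + 0.5211·15.0000] = 7.2162
Node d (S = 38.26): V_d = e^(−0.08)·[0.4789·15.0000 + 0.5211·50.6058] = 30.9760
Node 0 (S = 60): V_0 = e^(−0.08)·[0.4789·7.2162 + 0.5211·30.9760] = 18.0918

$18.09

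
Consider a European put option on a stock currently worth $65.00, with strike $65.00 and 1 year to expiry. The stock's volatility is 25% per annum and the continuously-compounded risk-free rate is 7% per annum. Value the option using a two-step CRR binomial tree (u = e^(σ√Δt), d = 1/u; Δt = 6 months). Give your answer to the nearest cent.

CRR parameters: u = e^(σ√Δt) = e^(0.25·√0.5) = 1.1934, d = 1/u = 0.8380
Per-period rate: rΔt = 0.07·0.5 = 0.035, so R = e^0.035 = 1.0356
Risk-neutral probability p = (e^0.035 − 0.8380)/(1.1934 − 0.8380) = 0.1977/0.3554 = 0.5561
Terminal stock prices: S_uu = 92.57, S_ud = 65, S_dd = 45.64
Terminal payoffs (K − S): max(-27.57, 0) = 0, max(0, 0) = 0, max(19.36, 0) = 19.36
Node u (S = 77.57): V_u = e^(−0.035)·[0.5561·0.0000 + 0.4439·0.0000] = 0.0000
Node d (S = 54.47): V_d = e^(−0.035)·[0.5561·0.0000 + 0.4439·19.3577] = 8.2965
Node 0 (S = 65): V_0 = e^(−0.035)·[0.5561·0.0000 + 0.4439·8.2965] = 3.5558

$3.56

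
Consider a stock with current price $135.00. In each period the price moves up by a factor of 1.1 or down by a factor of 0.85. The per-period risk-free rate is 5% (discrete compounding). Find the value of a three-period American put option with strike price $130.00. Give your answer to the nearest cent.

$3.53

Risk-neutral probability p = (1 + 0.05 − 0.85)/(1.1 − 0.85) = 0.2000/0.2500 = 0.8000
Terminal stock prices: S_uuu = 179.7, S_uud = 138.8, S_udd = 107.3, S_ddd = 82.91
Terminal payoffs (K − S): max(-49.69, 0) = 0, max(-8.848, 0) = 0, max(22.71, 0) = 22.71, max(47.09, 0) = 47.09
Node uu (S = 163.4): continuation = 1/1.05·[0.8000·0.0000 + 0.2000·0.0000] = 0.0000; exercise value = 0.0000 ≤ continuation, so V_uu = 0.0000
Node ud (S = 126.2): continuation = 1/1.05·[0.8000·0.0000 + 0.2000·22.7088] = 4.3255; exercise value = 3.7750 ≤ continuation, so V_ud = 4.3255
Node dd (S = 97.54): continuation = 1/1.05·[0.8000·22.7088 + 0.2000·47.0931] = 26.2720; exercise value = 32.4625 > continuation, so V_dd = 32.4625 (exercise)
Node u (S = 148.5): continuation = 1/1.05·[0.8000·0.0000 + 0.2000·4.3255] = 0.8239; exercise value = 0.0000 ≤ continuation, so V_u = 0.8239
Node d (S = 114.8): continuation = 1/1.05·[0.8000·4.3255 + 0.2000·32.4625] = 9.4789; exercise value = 15.2500 > continuation, so V_d = 15.2500 (exercise)
Node 0 (S = 135): continuation = 1/1.05·[0.8000·0.8239 + 0.2000·15.2500] = 3.5325; exercise value = 0.0000 ≤ continuation, so V_0 = 3.5325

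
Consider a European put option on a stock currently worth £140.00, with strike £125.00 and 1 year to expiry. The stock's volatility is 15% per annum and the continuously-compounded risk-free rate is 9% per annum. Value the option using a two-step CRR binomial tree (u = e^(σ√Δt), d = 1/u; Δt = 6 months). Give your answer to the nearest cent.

CRR parameters: u = e^(σ√Δt) = e^(0.15·√0.5) = 1.1119, d = 1/u = 0.8994
Per-period rate: rΔt = 0.09·0.5 = 0.045, so R = e^0.045 = 1.0460
Risk-neutral probability p = (e^0.045 − 0.8994)/(1.1119 − 0.8994) = 0.1467/0.2125 = 0.6901
Terminal stock prices: S_uu = 173.1, S_ud = 140, S_dd = 113.2
Terminal payoffs (K − S): max(-48.08, 0) = 0, max(-15, 0) = 0, max(11.76, 0) = 11.76
Node u (S = 155.7): V_u = e^(−0.045)·[0.6901·0.0000 + 0.3099·0.0000] = 0.0000
Node d (S = 125.9): V_d = e^(−0.045)·[0.6901·0.0000 + 0.3099·11.7599] = 3.4843
Node 0 (S = 140): V_0 = e^(−0.045)·[0.6901·0.0000 + 0.3099·3.4843] = 1.0323

£1.03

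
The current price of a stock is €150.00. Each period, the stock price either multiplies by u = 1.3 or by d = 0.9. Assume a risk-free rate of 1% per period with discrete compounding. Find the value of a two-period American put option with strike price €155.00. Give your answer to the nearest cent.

Risk-neutral probability p = (1 + 0.01 − 0.9)/(1.3 − 0.9) = 0.1100/0.4000 = 0.2750
Terminal stock prices: S_uu = 253.5, S_ud = 175.5, S_dd = 121.5
Terminal payoffs (K − S): max(-98.5, 0) = 0, max(-20.5, 0) = 0, max(33.5, 0) = 33.5
Node u (S = 195): continuation = 1/1.01·[0.2750·0.0000 + 0.7250·0.0000] = 0.0000; exercise value = 0.0000 ≤ continuation, so V_u = 0.0000
Node d (S = 135): continuation = 1/1.01·[0.2750·0.0000 + 0.7250·33.5000] = 24.0470; exercise value = 20.0000 ≤ continuation, so V_d = 24.0470
Node 0 (S = 150): continuation = 1/1.01·[0.2750·0.0000 + 0.7250·24.0470] = 17.2615; exercise value = 5.0000 ≤ continuation, so V_0 = 17.2615

€17.26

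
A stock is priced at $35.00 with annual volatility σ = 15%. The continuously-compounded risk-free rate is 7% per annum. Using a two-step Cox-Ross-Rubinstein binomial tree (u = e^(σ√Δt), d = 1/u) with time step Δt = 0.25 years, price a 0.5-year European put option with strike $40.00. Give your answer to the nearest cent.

CRR parameters: u = e^(σ√Δt) = e^(0.15·√0.25) = 1.0779, d = 1/u = 0.9277
Per-period rate: rΔt = 0.07·0.25 = 0.0175, so R = e^0.0175 = 1.0177
Risk-neutral probability p = (e^0.0175 − 0.9277)/(1.0779 − 0.9277) = 0.0899/0.1501 = 0.5988
Terminal stock prices: S_uu = 40.66, S_ud = 35, S_dd = 30.12
Terminal payoffs (K − S): max(-0.6642, 0) = 0, max(5, 0) = 5, max(9.875, 0) = 9.875
Node u (S = 37.73): V_u = e^(−0.0175)·[0.5988·0.0000 + 0.4012·5.0000] = 1.9710
Node d (S = 32.47): V_d = e^(−0.0175)·[0.5988·5.0000 + 0.4012·9.8752] = 6.8351
Node 0 (S = 35): V_0 = e^(−0.0175)·[0.5988·1.9710 + 0.4012·6.8351] = 3.8542

$3.85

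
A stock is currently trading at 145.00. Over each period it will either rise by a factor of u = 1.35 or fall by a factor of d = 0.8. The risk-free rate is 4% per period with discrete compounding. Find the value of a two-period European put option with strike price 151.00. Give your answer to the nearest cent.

17.09

Risk-neutral probability p = (1 + 0.04 − 0.8)/(1.35 − 0.8) = 0.2400/0.5500 = 0.4364
Terminal stock prices: S_uu = 264.3, S_ud = 156.6, S_dd = 92.8
Terminal payoffs (K − S): max(-113.3, 0) = 0, max(-5.6, 0) = 0, max(58.2, 0) = 58.2
Node u (S = 195.8): V_u = 1/1.04·[0.4364·0.0000 + 0.5636·0.0000] = 0.0000
Node d (S = 116): V_d = 1/1.04·[0.4364·0.0000 + 0.5636·58.2000] = 31.5420
Node 0 (S = 145): V_0 = 1/1.04·[0.4364·0.0000 + 0.5636·31.5420] = 17.0944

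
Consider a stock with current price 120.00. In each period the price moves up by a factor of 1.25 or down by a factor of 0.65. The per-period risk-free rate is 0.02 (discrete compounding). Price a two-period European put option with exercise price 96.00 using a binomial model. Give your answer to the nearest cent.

Risk-neutral probability p = (1 + 0.02 − 0.65)/(1.25 − 0.65) = 0.3700/0.6000 = 0.6167
Terminal stock prices: S_uu = 187.5, S_ud = 97.5, S_dd = 50.7
Terminal payoffs (K − S): max(-91.5, 0) = 0, max(-1.5, 0) = 0, max(45.3, 0) = 45.3
Node u (S = 150): V_u = 1/1.02·[0.6167·0.0000 + 0.3833·0.0000] = 0.0000
Node d (S = 78): V_d = 1/1.02·[0.6167·0.0000 + 0.3833·45.3000] = 17.0245
Node 0 (S = 120): V_0 = 1/1.02·[0.6167·0.0000 + 0.3833·17.0245] = 6.3981

6.40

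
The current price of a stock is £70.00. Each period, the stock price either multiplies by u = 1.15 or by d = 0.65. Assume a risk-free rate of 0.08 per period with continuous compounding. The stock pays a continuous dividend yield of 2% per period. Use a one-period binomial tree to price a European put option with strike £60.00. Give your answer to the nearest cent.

£2.36

Per-period risk-free factor R = e^0.08 = 1.0833; dividend-adjusted growth = e^(0.08−0.02) = 1.0618.
Risk-neutral probability p = (1.0618 − 0.65)/(1.15 − 0.65) = 0.4118/0.5000 = 0.8237
Terminal stock prices: S_u = 80.5, S_d = 45.5
Terminal payoffs (K − S): max(-20.5, 0) = 0, max(14.5, 0) = 14.5
Node 0 (S = 70): V_0 = e^(−0.08)·[0.8237·0.0000 + 0.1763·14.5000] = 2.3602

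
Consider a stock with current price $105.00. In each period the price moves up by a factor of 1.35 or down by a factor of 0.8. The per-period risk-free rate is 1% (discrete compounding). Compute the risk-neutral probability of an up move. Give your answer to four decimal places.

Risk-neutral probability p = (1 + 0.01 − 0.8)/(1.35 − 0.8) = 0.2100/0.5500 = 0.3818

p = 0.3818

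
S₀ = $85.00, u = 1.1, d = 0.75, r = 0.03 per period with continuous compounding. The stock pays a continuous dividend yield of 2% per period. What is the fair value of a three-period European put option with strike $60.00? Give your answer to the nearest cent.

$1.37

Per-period risk-free factor R = e^0.03 = 1.0305; dividend-adjusted growth = e^(0.03−0.02) = 1.0101.
Risk-neutral probability p = (1.0101 − 0.75)/(1.1 − 0.75) = 0.2601/0.3500 = 0.7430
Terminal stock prices: S_uuu = 113.1, S_uud = 77.14, S_udd = 52.59, S_ddd = 35.86
Terminal payoffs (K − S): max(-53.14, 0) = 0, max(-17.14, 0) = 0, max(7.406, 0) = 7.406, max(24.14, 0) = 24.14
Node uu (S = 102.9): V_uu = e^(−0.03)·[0.7430·0.0000 + 0.2570·0.0000] = 0.0000
Node ud (S = 70.13): V_ud = e^(−0.03)·[0.7430·0.0000 + 0.2570·7.4062] = 1.8471
Node dd (S = 47.81): V_dd = e^(−0.03)·[0.7430·7.4062 + 0.2570·24.1406] = 11.3610
Node u (S = 93.5): V_u = e^(−0.03)·[0.7430·0.0000 + 0.2570·1.8471] = 0.4607
Node d (S = 63.75): V_d = e^(−0.03)·[0.7430·1.8471 + 0.2570·11.3610] = 4.1653
Node 0 (S = 85): V_0 = e^(−0.03)·[0.7430·0.4607 + 0.2570·4.1653] = 1.3710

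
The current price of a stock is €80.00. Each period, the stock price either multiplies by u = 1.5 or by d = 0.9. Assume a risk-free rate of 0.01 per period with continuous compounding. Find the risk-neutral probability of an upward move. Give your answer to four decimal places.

p = 0.1834

Risk-neutral probability p = (e^0.01 − 0.9)/(1.5 − 0.9) = 0.1101/0.6000 = 0.1834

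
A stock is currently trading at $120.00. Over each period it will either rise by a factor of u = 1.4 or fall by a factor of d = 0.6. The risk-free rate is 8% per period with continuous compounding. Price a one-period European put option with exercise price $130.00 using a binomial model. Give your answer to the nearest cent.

Risk-neutral probability p = (e^0.08 − 0.6)/(1.4 − 0.6) = 0.4833/0.8000 = 0.6041
Terminal stock prices: S_u = 168, S_d = 72
Terminal payoffs (K − S): max(-38, 0) = 0, max(58, 0) = 58
Node 0 (S = 120): V_0 = e^(−0.08)·[0.6041·0.0000 + 0.3959·58.0000] = 21.1963

$21.20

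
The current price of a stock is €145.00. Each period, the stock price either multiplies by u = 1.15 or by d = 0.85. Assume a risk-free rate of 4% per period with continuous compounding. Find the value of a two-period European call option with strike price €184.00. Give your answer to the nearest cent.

Risk-neutral probability p = (e^0.04 − 0.85)/(1.15 − 0.85) = 0.1908/0.3000 = 0.6360
Terminal stock prices: S_uu = 191.8, S_ud = 141.7, S_dd = 104.8
Terminal payoffs (S − K): max(7.762, 0) = 7.762, max(-42.26, 0) = 0, max(-79.24, 0) = 0
Node u (S = 166.8): V_u = e^(−0.04)·[0.6360·7.7625 + 0.3640·0.0000] = 4.7436
Node d (S = 123.2): V_d = e^(−0.04)·[0.6360·0.0000 + 0.3640·0.0000] = 0.0000
Node 0 (S = 145): V_0 = e^(−0.04)·[0.6360·4.7436 + 0.3640·0.0000] = 2.8988

€2.90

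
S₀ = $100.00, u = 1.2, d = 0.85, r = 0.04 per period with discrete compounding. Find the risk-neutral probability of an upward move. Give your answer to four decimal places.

p = 0.5429

Risk-neutral probability p = (1 + 0.04 − 0.85)/(1.2 − 0.85) = 0.1900/0.3500 = 0.5429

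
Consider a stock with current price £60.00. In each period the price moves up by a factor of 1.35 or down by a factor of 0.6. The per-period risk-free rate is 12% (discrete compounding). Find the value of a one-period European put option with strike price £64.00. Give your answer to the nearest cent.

£7.67

Risk-neutral probability p = (1 + 0.12 − 0.6)/(1.35 − 0.6) = 0.5200/0.7500 = 0.6933
Terminal stock prices: S_u = 81, S_d = 36
Terminal payoffs (K − S): max(-17, 0) = 0, max(28, 0) = 28
Node 0 (S = 60): V_0 = 1/1.12·[0.6933·0.0000 + 0.3067·28.0000] = 7.6667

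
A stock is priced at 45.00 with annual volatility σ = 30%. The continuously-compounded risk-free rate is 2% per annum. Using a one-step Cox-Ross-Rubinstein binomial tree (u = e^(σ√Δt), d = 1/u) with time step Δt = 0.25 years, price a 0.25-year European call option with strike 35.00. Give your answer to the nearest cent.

CRR parameters: u = e^(σ√Δt) = e^(0.3·√0.25) = 1.1618, d = 1/u = 0.8607
Per-period rate: rΔt = 0.02·0.25 = 0.005, so R = e^0.005 = 1.0050
Risk-neutral probability p = (e^0.005 − 0.8607)/(1.1618 − 0.8607) = 0.1443/0.3011 = 0.4792
Terminal stock prices: S_u = 52.28, S_d = 38.73
Terminal payoffs (S − K): max(17.28, 0) = 17.28, max(3.732, 0) = 3.732
Node 0 (S = 45): V_0 = e^(−0.005)·[0.4792·17.2825 + 0.5208·3.7319] = 10.1746

10.17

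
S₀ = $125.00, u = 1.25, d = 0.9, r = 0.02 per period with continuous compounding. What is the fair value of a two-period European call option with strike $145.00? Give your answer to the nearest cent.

Risk-neutral probability p = (e^0.02 − 0.9)/(1.25 − 0.9) = 0.1202/0.3500 = 0.3434
Terminal stock prices: S_uu = 195.3, S_ud = 140.6, S_dd = 101.2
Terminal payoffs (S − K): max(50.31, 0) = 50.31, max(-4.375, 0) = 0, max(-43.75, 0) = 0
Node u (S = 156.2): V_u = e^(−0.02)·[0.3434·50.3125 + 0.6566·0.0000] = 16.9368
Node d (S = 112.5): V_d = e^(−0.02)·[0.3434·0.0000 + 0.6566·0.0000] = 0.0000
Node 0 (S = 125): V_0 = e^(−0.02)·[0.3434·16.9368 + 0.6566·0.0000] = 5.7015

$5.70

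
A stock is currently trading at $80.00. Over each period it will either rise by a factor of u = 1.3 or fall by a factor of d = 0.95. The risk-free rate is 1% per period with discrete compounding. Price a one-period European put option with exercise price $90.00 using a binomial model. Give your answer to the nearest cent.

Risk-neutral probability p = (1 + 0.01 − 0.95)/(1.3 − 0.95) = 0.0600/0.3500 = 0.1714
Terminal stock prices: S_u = 104, S_d = 76
Terminal payoffs (K − S): max(-14, 0) = 0, max(14, 0) = 14
Node 0 (S = 80): V_0 = 1/1.01·[0.1714·0.0000 + 0.8286·14.0000] = 11.4851

$11.49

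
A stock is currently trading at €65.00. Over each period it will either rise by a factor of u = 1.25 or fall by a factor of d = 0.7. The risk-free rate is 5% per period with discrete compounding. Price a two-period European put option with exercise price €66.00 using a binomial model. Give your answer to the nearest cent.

Risk-neutral probability p = (1 + 0.05 − 0.7)/(1.25 − 0.7) = 0.3500/0.5500 = 0.6364
Terminal stock prices: S_uu = 101.6, S_ud = 56.87, S_dd = 31.85
Terminal payoffs (K − S): max(-35.56, 0) = 0, max(9.125, 0) = 9.125, max(34.15, 0) = 34.15
Node u (S = 81.25): V_u = 1/1.05·[0.6364·0.0000 + 0.3636·9.1250] = 3.1602
Node d (S = 45.5): V_d = 1/1.05·[0.6364·9.1250 + 0.3636·34.1500] = 17.3571
Node 0 (S = 65): V_0 = 1/1.05·[0.6364·3.1602 + 0.3636·17.3571] = 7.9264

€7.93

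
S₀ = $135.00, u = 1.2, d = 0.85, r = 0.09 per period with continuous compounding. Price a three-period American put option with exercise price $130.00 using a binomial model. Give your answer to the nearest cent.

Risk-neutral probability p = (e^0.09 − 0.85)/(1.2 − 0.85) = 0.2442/0.3500 = 0.6976
Terminal stock prices: S_uuu = 233.3, S_uud = 165.2, S_udd = 117, S_ddd = 82.91
Terminal payoffs (K − S): max(-103.3, 0) = 0, max(-35.24, 0) = 0, max(12.96, 0) = 12.96, max(47.09, 0) = 47.09
Node uu (S = 194.4): continuation = e^(−0.09)·[0.6976·0.0000 + 0.3024·0.0000] = 0.0000; exercise value = 0.0000 ≤ continuation, so V_uu = 0.0000
Node ud (S = 137.7): continuation = e^(−0.09)·[0.6976·0.0000 + 0.3024·12.9550] = 3.5799; exercise value = 0.0000 ≤ continuation, so V_ud = 3.5799
Node dd (S = 97.54): continuation = e^(−0.09)·[0.6976·12.9550 + 0.3024·47.0931] = 21.2736; exercise value = 32.4625 > continuation, so V_dd = 32.4625 (exercise)
Node u (S = 162): continuation = e^(−0.09)·[0.6976·0.0000 + 0.3024·3.5799] = 0.9893; exercise value = 0.0000 ≤ continuation, so V_u = 0.9893
Node d (S = 114.8): continuation = e^(−0.09)·[0.6976·3.5799 + 0.3024·32.4625] = 11.2531; exercise value = 15.2500 > continuation, so V_d = 15.2500 (exercise)
Node 0 (S = 135): continuation = e^(−0.09)·[0.6976·0.9893 + 0.3024·15.2500] = 4.8449; exercise value = 0.0000 ≤ continuation, so V_0 = 4.8449

$4.84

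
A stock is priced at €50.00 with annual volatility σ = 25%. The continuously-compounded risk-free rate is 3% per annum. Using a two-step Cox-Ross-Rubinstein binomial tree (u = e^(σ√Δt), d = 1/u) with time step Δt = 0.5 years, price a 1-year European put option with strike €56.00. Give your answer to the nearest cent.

€8.01

CRR parameters: u = e^(σ√Δt) = e^(0.25·√0.5) = 1.1934, d = 1/u = 0.8380
Per-period rate: rΔt = 0.03·0.5 = 0.015, so R = e^0.015 = 1.0151
Risk-neutral probability p = (e^0.015 − 0.8380)/(1.1934 − 0.8380) = 0.1771/0.3554 = 0.4984
Terminal stock prices: S_uu = 71.21, S_ud = 50, S_dd = 35.11
Terminal payoffs (K − S): max(-15.21, 0) = 0, max(6, 0) = 6, max(20.89, 0) = 20.89
Node u (S = 59.67): V_u = e^(−0.015)·[0.4984·0.0000 + 0.5016·6.0000] = 2.9645
Node d (S = 41.9): V_d = e^(−0.015)·[0.4984·6.0000 + 0.5016·20.8906] = 13.2679
Node 0 (S = 50): V_0 = e^(−0.015)·[0.4984·2.9645 + 0.5016·13.2679] = 8.0112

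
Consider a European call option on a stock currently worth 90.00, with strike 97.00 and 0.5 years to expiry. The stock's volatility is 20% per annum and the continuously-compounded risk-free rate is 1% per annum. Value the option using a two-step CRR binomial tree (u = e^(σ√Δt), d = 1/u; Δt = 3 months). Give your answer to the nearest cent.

3.06

CRR parameters: u = e^(σ√Δt) = e^(0.2·√0.25) = 1.1052, d = 1/u = 0.9048
Per-period rate: rΔt = 0.01·0.25 = 0.0025, so R = e^0.0025 = 1.0025
Risk-neutral probability p = (e^0.0025 − 0.9048)/(1.1052 − 0.9048) = 0.0977/0.2003 = 0.4875
Terminal stock prices: S_uu = 109.9, S_ud = 90, S_dd = 73.69
Terminal payoffs (S − K): max(12.93, 0) = 12.93, max(-7, 0) = 0, max(-23.31, 0) = 0
Node u (S = 99.47): V_u = e^(−0.0025)·[0.4875·12.9262 + 0.5125·0.0000] = 6.2860
Node d (S = 81.44): V_d = e^(−0.0025)·[0.4875·0.0000 + 0.5125·0.0000] = 0.0000
Node 0 (S = 90): V_0 = e^(−0.0025)·[0.4875·6.2860 + 0.5125·0.0000] = 3.0569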